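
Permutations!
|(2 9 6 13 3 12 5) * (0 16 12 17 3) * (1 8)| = 8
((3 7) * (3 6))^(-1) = (3 6 7) = [0, 1, 2, 6, 4, 5, 7, 3]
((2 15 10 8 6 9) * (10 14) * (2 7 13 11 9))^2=(2 14 8)(6 15 10)(7 11)(9 13)=[0, 1, 14, 3, 4, 5, 15, 11, 2, 13, 6, 7, 12, 9, 8, 10]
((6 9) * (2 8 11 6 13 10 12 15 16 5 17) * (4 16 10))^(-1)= (2 17 5 16 4 13 9 6 11 8)(10 15 12)= [0, 1, 17, 3, 13, 16, 11, 7, 2, 6, 15, 8, 10, 9, 14, 12, 4, 5]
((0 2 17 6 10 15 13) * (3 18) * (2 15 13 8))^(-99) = (0 6 8 13 17 15 10 2)(3 18) = [6, 1, 0, 18, 4, 5, 8, 7, 13, 9, 2, 11, 12, 17, 14, 10, 16, 15, 3]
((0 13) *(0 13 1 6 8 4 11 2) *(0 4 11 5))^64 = (13) = [0, 1, 2, 3, 4, 5, 6, 7, 8, 9, 10, 11, 12, 13]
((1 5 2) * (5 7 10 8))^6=[0, 1, 2, 3, 4, 5, 6, 7, 8, 9, 10]=(10)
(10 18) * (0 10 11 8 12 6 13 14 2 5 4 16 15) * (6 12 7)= [10, 1, 5, 3, 16, 4, 13, 6, 7, 9, 18, 8, 12, 14, 2, 0, 15, 17, 11]= (0 10 18 11 8 7 6 13 14 2 5 4 16 15)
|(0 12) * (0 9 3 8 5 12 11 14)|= |(0 11 14)(3 8 5 12 9)|= 15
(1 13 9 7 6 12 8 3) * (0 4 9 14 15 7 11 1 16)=(0 4 9 11 1 13 14 15 7 6 12 8 3 16)=[4, 13, 2, 16, 9, 5, 12, 6, 3, 11, 10, 1, 8, 14, 15, 7, 0]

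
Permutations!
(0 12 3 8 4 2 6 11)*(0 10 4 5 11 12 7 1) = (0 7 1)(2 6 12 3 8 5 11 10 4) = [7, 0, 6, 8, 2, 11, 12, 1, 5, 9, 4, 10, 3]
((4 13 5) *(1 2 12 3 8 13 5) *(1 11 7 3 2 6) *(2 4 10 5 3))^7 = (1 6)(2 7 11 13 8 3 4 12)(5 10) = [0, 6, 7, 4, 12, 10, 1, 11, 3, 9, 5, 13, 2, 8]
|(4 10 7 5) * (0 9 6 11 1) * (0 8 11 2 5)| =|(0 9 6 2 5 4 10 7)(1 8 11)| =24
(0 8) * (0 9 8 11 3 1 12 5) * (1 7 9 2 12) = (0 11 3 7 9 8 2 12 5) = [11, 1, 12, 7, 4, 0, 6, 9, 2, 8, 10, 3, 5]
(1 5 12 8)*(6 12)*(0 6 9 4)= (0 6 12 8 1 5 9 4)= [6, 5, 2, 3, 0, 9, 12, 7, 1, 4, 10, 11, 8]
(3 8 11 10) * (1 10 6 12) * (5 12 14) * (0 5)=(0 5 12 1 10 3 8 11 6 14)=[5, 10, 2, 8, 4, 12, 14, 7, 11, 9, 3, 6, 1, 13, 0]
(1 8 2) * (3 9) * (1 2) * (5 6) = [0, 8, 2, 9, 4, 6, 5, 7, 1, 3] = (1 8)(3 9)(5 6)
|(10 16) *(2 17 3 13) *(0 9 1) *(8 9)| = |(0 8 9 1)(2 17 3 13)(10 16)| = 4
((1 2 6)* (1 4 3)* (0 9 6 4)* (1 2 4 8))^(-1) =(0 6 9)(1 8 2 3 4) =[6, 8, 3, 4, 1, 5, 9, 7, 2, 0]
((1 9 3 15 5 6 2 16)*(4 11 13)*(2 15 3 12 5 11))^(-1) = (1 16 2 4 13 11 15 6 5 12 9) = [0, 16, 4, 3, 13, 12, 5, 7, 8, 1, 10, 15, 9, 11, 14, 6, 2]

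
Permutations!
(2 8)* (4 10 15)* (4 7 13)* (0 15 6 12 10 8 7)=[15, 1, 7, 3, 8, 5, 12, 13, 2, 9, 6, 11, 10, 4, 14, 0]=(0 15)(2 7 13 4 8)(6 12 10)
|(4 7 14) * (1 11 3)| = 3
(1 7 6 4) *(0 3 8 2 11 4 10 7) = (0 3 8 2 11 4 1)(6 10 7) = [3, 0, 11, 8, 1, 5, 10, 6, 2, 9, 7, 4]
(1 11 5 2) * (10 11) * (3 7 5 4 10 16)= (1 16 3 7 5 2)(4 10 11)= [0, 16, 1, 7, 10, 2, 6, 5, 8, 9, 11, 4, 12, 13, 14, 15, 3]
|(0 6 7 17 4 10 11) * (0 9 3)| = 9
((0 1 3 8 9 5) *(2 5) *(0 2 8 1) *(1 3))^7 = (2 5)(8 9) = [0, 1, 5, 3, 4, 2, 6, 7, 9, 8]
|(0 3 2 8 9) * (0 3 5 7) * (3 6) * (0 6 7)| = |(0 5)(2 8 9 7 6 3)| = 6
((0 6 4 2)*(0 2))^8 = (0 4 6) = [4, 1, 2, 3, 6, 5, 0]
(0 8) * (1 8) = (0 1 8) = [1, 8, 2, 3, 4, 5, 6, 7, 0]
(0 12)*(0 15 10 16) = [12, 1, 2, 3, 4, 5, 6, 7, 8, 9, 16, 11, 15, 13, 14, 10, 0] = (0 12 15 10 16)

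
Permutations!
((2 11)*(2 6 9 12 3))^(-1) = [0, 1, 3, 12, 4, 5, 11, 7, 8, 6, 10, 2, 9] = (2 3 12 9 6 11)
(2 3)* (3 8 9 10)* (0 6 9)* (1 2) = [6, 2, 8, 1, 4, 5, 9, 7, 0, 10, 3] = (0 6 9 10 3 1 2 8)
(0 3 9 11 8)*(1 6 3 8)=(0 8)(1 6 3 9 11)=[8, 6, 2, 9, 4, 5, 3, 7, 0, 11, 10, 1]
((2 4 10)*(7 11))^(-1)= (2 10 4)(7 11)= [0, 1, 10, 3, 2, 5, 6, 11, 8, 9, 4, 7]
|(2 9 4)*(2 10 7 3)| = 6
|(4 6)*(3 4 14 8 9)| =|(3 4 6 14 8 9)| =6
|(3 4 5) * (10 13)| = 6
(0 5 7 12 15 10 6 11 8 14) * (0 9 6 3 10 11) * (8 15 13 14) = (0 5 7 12 13 14 9 6)(3 10)(11 15) = [5, 1, 2, 10, 4, 7, 0, 12, 8, 6, 3, 15, 13, 14, 9, 11]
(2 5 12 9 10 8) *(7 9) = (2 5 12 7 9 10 8) = [0, 1, 5, 3, 4, 12, 6, 9, 2, 10, 8, 11, 7]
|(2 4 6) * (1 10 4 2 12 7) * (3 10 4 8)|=15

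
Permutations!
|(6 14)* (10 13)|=|(6 14)(10 13)|=2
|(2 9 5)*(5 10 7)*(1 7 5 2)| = 6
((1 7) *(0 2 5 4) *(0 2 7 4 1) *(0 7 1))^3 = (7)(0 2 1 5 4) = [2, 5, 1, 3, 0, 4, 6, 7]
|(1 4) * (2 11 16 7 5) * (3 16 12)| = |(1 4)(2 11 12 3 16 7 5)| = 14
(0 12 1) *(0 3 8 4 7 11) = (0 12 1 3 8 4 7 11) = [12, 3, 2, 8, 7, 5, 6, 11, 4, 9, 10, 0, 1]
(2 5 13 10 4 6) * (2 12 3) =(2 5 13 10 4 6 12 3) =[0, 1, 5, 2, 6, 13, 12, 7, 8, 9, 4, 11, 3, 10]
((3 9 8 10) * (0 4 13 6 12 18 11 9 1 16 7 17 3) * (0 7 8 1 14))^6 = (0 11 7 13 1 3 12 8)(4 9 17 6 16 14 18 10) = [11, 3, 2, 12, 9, 5, 16, 13, 0, 17, 4, 7, 8, 1, 18, 15, 14, 6, 10]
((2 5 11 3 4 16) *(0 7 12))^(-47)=(0 7 12)(2 5 11 3 4 16)=[7, 1, 5, 4, 16, 11, 6, 12, 8, 9, 10, 3, 0, 13, 14, 15, 2]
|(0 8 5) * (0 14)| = 4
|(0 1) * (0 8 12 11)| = |(0 1 8 12 11)| = 5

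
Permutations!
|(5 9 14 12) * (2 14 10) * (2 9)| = 4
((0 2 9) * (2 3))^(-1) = (0 9 2 3) = [9, 1, 3, 0, 4, 5, 6, 7, 8, 2]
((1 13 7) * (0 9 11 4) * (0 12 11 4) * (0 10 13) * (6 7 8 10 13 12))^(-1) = [1, 7, 2, 3, 9, 5, 4, 6, 13, 0, 8, 12, 10, 11] = (0 1 7 6 4 9)(8 13 11 12 10)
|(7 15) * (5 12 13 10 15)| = |(5 12 13 10 15 7)| = 6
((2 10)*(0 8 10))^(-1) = [2, 1, 10, 3, 4, 5, 6, 7, 0, 9, 8] = (0 2 10 8)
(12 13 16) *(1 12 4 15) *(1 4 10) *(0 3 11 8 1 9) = (0 3 11 8 1 12 13 16 10 9)(4 15) = [3, 12, 2, 11, 15, 5, 6, 7, 1, 0, 9, 8, 13, 16, 14, 4, 10]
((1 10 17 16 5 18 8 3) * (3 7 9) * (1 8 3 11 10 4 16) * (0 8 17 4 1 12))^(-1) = (0 12 17 3 18 5 16 4 10 11 9 7 8) = [12, 1, 2, 18, 10, 16, 6, 8, 0, 7, 11, 9, 17, 13, 14, 15, 4, 3, 5]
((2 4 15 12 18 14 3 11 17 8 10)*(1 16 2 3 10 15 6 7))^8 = (1 2 6)(3 10 14 18 12 15 8 17 11)(4 7 16) = [0, 2, 6, 10, 7, 5, 1, 16, 17, 9, 14, 3, 15, 13, 18, 8, 4, 11, 12]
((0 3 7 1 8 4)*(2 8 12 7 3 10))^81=[10, 1, 8, 3, 0, 5, 6, 7, 4, 9, 2, 11, 12]=(12)(0 10 2 8 4)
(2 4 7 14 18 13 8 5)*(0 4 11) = (0 4 7 14 18 13 8 5 2 11) = [4, 1, 11, 3, 7, 2, 6, 14, 5, 9, 10, 0, 12, 8, 18, 15, 16, 17, 13]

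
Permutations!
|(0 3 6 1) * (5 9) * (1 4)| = 10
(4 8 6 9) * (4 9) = [0, 1, 2, 3, 8, 5, 4, 7, 6, 9] = (9)(4 8 6)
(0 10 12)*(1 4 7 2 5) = [10, 4, 5, 3, 7, 1, 6, 2, 8, 9, 12, 11, 0] = (0 10 12)(1 4 7 2 5)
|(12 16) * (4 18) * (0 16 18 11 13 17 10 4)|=|(0 16 12 18)(4 11 13 17 10)|=20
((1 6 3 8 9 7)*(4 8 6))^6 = (1 4 8 9 7) = [0, 4, 2, 3, 8, 5, 6, 1, 9, 7]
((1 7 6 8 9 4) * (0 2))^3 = [2, 8, 0, 3, 6, 5, 4, 9, 1, 7] = (0 2)(1 8)(4 6)(7 9)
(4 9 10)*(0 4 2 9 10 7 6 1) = [4, 0, 9, 3, 10, 5, 1, 6, 8, 7, 2] = (0 4 10 2 9 7 6 1)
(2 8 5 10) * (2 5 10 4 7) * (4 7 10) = (2 8 4 10 5 7) = [0, 1, 8, 3, 10, 7, 6, 2, 4, 9, 5]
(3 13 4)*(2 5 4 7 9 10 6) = [0, 1, 5, 13, 3, 4, 2, 9, 8, 10, 6, 11, 12, 7] = (2 5 4 3 13 7 9 10 6)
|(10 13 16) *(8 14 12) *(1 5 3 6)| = |(1 5 3 6)(8 14 12)(10 13 16)| = 12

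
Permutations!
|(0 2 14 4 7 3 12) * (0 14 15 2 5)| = |(0 5)(2 15)(3 12 14 4 7)| = 10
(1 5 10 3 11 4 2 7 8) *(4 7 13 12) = [0, 5, 13, 11, 2, 10, 6, 8, 1, 9, 3, 7, 4, 12] = (1 5 10 3 11 7 8)(2 13 12 4)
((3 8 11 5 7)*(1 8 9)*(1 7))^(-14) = (1 11)(3 9 7)(5 8) = [0, 11, 2, 9, 4, 8, 6, 3, 5, 7, 10, 1]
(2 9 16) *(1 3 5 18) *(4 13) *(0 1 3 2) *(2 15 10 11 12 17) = [1, 15, 9, 5, 13, 18, 6, 7, 8, 16, 11, 12, 17, 4, 14, 10, 0, 2, 3] = (0 1 15 10 11 12 17 2 9 16)(3 5 18)(4 13)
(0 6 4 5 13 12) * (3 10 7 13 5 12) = (0 6 4 12)(3 10 7 13) = [6, 1, 2, 10, 12, 5, 4, 13, 8, 9, 7, 11, 0, 3]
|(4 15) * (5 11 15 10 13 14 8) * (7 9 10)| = 10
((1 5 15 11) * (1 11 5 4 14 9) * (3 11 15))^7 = (1 9 14 4)(3 5 15 11) = [0, 9, 2, 5, 1, 15, 6, 7, 8, 14, 10, 3, 12, 13, 4, 11]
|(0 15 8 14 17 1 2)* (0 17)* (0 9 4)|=|(0 15 8 14 9 4)(1 2 17)|=6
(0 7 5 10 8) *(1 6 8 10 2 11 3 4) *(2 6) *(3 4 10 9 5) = [7, 2, 11, 10, 1, 6, 8, 3, 0, 5, 9, 4] = (0 7 3 10 9 5 6 8)(1 2 11 4)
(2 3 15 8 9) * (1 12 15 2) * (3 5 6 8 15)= (15)(1 12 3 2 5 6 8 9)= [0, 12, 5, 2, 4, 6, 8, 7, 9, 1, 10, 11, 3, 13, 14, 15]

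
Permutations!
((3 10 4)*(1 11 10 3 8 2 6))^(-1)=(1 6 2 8 4 10 11)=[0, 6, 8, 3, 10, 5, 2, 7, 4, 9, 11, 1]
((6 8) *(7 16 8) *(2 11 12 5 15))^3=(2 5 11 15 12)(6 8 16 7)=[0, 1, 5, 3, 4, 11, 8, 6, 16, 9, 10, 15, 2, 13, 14, 12, 7]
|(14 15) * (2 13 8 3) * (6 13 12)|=6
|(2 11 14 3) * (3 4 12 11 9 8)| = 4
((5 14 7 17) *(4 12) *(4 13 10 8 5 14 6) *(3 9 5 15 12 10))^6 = [0, 1, 2, 8, 3, 12, 13, 7, 5, 15, 9, 11, 4, 10, 14, 6, 16, 17] = (17)(3 8 5 12 4)(6 13 10 9 15)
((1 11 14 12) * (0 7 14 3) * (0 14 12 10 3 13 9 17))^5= (0 13 12 17 11 7 9 1)(3 10 14)= [13, 0, 2, 10, 4, 5, 6, 9, 8, 1, 14, 7, 17, 12, 3, 15, 16, 11]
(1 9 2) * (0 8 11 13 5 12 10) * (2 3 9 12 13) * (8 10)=(0 10)(1 12 8 11 2)(3 9)(5 13)=[10, 12, 1, 9, 4, 13, 6, 7, 11, 3, 0, 2, 8, 5]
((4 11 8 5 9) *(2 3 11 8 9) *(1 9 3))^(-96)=[0, 1, 2, 3, 4, 5, 6, 7, 8, 9, 10, 11]=(11)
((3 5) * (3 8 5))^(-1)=(5 8)=[0, 1, 2, 3, 4, 8, 6, 7, 5]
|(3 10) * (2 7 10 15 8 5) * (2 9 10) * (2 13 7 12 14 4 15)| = 10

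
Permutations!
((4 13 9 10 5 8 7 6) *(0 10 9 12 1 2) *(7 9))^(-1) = (0 2 1 12 13 4 6 7 9 8 5 10) = [2, 12, 1, 3, 6, 10, 7, 9, 5, 8, 0, 11, 13, 4]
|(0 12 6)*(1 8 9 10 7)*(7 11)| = |(0 12 6)(1 8 9 10 11 7)| = 6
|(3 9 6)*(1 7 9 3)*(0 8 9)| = |(0 8 9 6 1 7)| = 6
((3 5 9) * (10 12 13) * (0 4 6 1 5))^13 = [3, 6, 2, 9, 0, 1, 4, 7, 8, 5, 12, 11, 13, 10] = (0 3 9 5 1 6 4)(10 12 13)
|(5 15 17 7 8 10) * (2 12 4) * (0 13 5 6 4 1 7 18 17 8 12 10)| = |(0 13 5 15 8)(1 7 12)(2 10 6 4)(17 18)| = 60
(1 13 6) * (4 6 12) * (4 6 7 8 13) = (1 4 7 8 13 12 6) = [0, 4, 2, 3, 7, 5, 1, 8, 13, 9, 10, 11, 6, 12]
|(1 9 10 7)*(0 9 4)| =|(0 9 10 7 1 4)| =6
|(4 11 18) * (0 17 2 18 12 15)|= 8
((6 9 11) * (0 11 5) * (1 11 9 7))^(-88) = (11)(0 5 9) = [5, 1, 2, 3, 4, 9, 6, 7, 8, 0, 10, 11]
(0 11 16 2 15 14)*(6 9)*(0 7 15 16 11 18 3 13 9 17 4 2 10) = (0 18 3 13 9 6 17 4 2 16 10)(7 15 14) = [18, 1, 16, 13, 2, 5, 17, 15, 8, 6, 0, 11, 12, 9, 7, 14, 10, 4, 3]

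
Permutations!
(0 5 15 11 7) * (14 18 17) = (0 5 15 11 7)(14 18 17) = [5, 1, 2, 3, 4, 15, 6, 0, 8, 9, 10, 7, 12, 13, 18, 11, 16, 14, 17]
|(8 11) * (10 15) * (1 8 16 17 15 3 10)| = |(1 8 11 16 17 15)(3 10)| = 6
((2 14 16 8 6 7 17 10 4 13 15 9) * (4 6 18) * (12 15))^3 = [0, 1, 8, 3, 15, 5, 10, 6, 13, 16, 17, 11, 2, 9, 18, 14, 4, 7, 12] = (2 8 13 9 16 4 15 14 18 12)(6 10 17 7)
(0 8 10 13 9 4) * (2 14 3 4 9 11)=[8, 1, 14, 4, 0, 5, 6, 7, 10, 9, 13, 2, 12, 11, 3]=(0 8 10 13 11 2 14 3 4)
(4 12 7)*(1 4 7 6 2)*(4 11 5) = (1 11 5 4 12 6 2) = [0, 11, 1, 3, 12, 4, 2, 7, 8, 9, 10, 5, 6]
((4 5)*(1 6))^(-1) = (1 6)(4 5) = [0, 6, 2, 3, 5, 4, 1]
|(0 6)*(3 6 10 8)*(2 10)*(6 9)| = 7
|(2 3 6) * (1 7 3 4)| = 6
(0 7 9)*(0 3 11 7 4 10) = (0 4 10)(3 11 7 9) = [4, 1, 2, 11, 10, 5, 6, 9, 8, 3, 0, 7]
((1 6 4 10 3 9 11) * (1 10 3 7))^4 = (1 9)(3 7)(4 10)(6 11) = [0, 9, 2, 7, 10, 5, 11, 3, 8, 1, 4, 6]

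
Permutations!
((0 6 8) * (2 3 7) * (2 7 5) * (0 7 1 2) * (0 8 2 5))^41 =[6, 5, 3, 0, 4, 8, 2, 1, 7] =(0 6 2 3)(1 5 8 7)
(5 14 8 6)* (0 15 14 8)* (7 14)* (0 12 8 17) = (0 15 7 14 12 8 6 5 17) = [15, 1, 2, 3, 4, 17, 5, 14, 6, 9, 10, 11, 8, 13, 12, 7, 16, 0]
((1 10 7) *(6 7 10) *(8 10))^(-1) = [0, 7, 2, 3, 4, 5, 1, 6, 10, 9, 8] = (1 7 6)(8 10)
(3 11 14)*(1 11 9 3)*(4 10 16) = (1 11 14)(3 9)(4 10 16) = [0, 11, 2, 9, 10, 5, 6, 7, 8, 3, 16, 14, 12, 13, 1, 15, 4]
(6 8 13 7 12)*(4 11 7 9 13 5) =(4 11 7 12 6 8 5)(9 13) =[0, 1, 2, 3, 11, 4, 8, 12, 5, 13, 10, 7, 6, 9]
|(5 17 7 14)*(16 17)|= |(5 16 17 7 14)|= 5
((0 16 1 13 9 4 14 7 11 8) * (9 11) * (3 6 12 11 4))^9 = (0 6 14 16 12 7 1 11 9 13 8 3 4) = [6, 11, 2, 4, 0, 5, 14, 1, 3, 13, 10, 9, 7, 8, 16, 15, 12]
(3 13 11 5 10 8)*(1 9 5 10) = (1 9 5)(3 13 11 10 8) = [0, 9, 2, 13, 4, 1, 6, 7, 3, 5, 8, 10, 12, 11]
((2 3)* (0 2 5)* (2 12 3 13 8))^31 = (0 5 3 12)(2 13 8) = [5, 1, 13, 12, 4, 3, 6, 7, 2, 9, 10, 11, 0, 8]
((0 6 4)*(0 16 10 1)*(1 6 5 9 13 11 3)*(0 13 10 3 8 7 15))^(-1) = (0 15 7 8 11 13 1 3 16 4 6 10 9 5) = [15, 3, 2, 16, 6, 0, 10, 8, 11, 5, 9, 13, 12, 1, 14, 7, 4]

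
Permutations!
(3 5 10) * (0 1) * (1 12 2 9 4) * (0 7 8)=[12, 7, 9, 5, 1, 10, 6, 8, 0, 4, 3, 11, 2]=(0 12 2 9 4 1 7 8)(3 5 10)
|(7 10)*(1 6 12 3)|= 4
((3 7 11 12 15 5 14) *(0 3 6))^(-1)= [6, 1, 2, 0, 4, 15, 14, 3, 8, 9, 10, 7, 11, 13, 5, 12]= (0 6 14 5 15 12 11 7 3)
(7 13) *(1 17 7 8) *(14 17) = [0, 14, 2, 3, 4, 5, 6, 13, 1, 9, 10, 11, 12, 8, 17, 15, 16, 7] = (1 14 17 7 13 8)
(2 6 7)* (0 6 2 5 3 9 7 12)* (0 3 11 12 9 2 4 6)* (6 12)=(2 4 12 3)(5 11 6 9 7)=[0, 1, 4, 2, 12, 11, 9, 5, 8, 7, 10, 6, 3]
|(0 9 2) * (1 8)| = 6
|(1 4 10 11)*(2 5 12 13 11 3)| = 9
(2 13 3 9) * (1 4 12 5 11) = (1 4 12 5 11)(2 13 3 9) = [0, 4, 13, 9, 12, 11, 6, 7, 8, 2, 10, 1, 5, 3]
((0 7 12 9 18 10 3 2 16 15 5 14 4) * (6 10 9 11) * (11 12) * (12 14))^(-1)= (0 4 14 12 5 15 16 2 3 10 6 11 7)(9 18)= [4, 1, 3, 10, 14, 15, 11, 0, 8, 18, 6, 7, 5, 13, 12, 16, 2, 17, 9]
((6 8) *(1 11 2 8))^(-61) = (1 6 8 2 11) = [0, 6, 11, 3, 4, 5, 8, 7, 2, 9, 10, 1]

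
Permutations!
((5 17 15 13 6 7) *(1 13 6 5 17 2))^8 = [0, 1, 2, 3, 4, 5, 6, 7, 8, 9, 10, 11, 12, 13, 14, 15, 16, 17] = (17)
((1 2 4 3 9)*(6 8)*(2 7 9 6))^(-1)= [0, 9, 8, 4, 2, 5, 3, 1, 6, 7]= (1 9 7)(2 8 6 3 4)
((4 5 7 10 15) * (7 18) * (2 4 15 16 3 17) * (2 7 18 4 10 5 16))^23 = (18)(2 10)(3 16 4 5 7 17) = [0, 1, 10, 16, 5, 7, 6, 17, 8, 9, 2, 11, 12, 13, 14, 15, 4, 3, 18]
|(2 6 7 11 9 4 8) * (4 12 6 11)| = 8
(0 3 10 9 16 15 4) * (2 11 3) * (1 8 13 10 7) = (0 2 11 3 7 1 8 13 10 9 16 15 4) = [2, 8, 11, 7, 0, 5, 6, 1, 13, 16, 9, 3, 12, 10, 14, 4, 15]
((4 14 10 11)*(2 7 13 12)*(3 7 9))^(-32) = (14)(2 13 3)(7 9 12) = [0, 1, 13, 2, 4, 5, 6, 9, 8, 12, 10, 11, 7, 3, 14]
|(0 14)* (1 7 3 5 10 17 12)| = |(0 14)(1 7 3 5 10 17 12)| = 14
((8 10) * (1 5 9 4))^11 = [0, 4, 2, 3, 9, 1, 6, 7, 10, 5, 8] = (1 4 9 5)(8 10)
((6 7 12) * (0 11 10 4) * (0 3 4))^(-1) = (0 10 11)(3 4)(6 12 7) = [10, 1, 2, 4, 3, 5, 12, 6, 8, 9, 11, 0, 7]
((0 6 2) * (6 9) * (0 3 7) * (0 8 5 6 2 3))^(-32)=[9, 1, 0, 5, 4, 7, 8, 6, 3, 2]=(0 9 2)(3 5 7 6 8)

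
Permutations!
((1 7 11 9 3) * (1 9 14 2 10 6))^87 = [0, 14, 1, 9, 4, 5, 11, 2, 8, 3, 7, 10, 12, 13, 6] = (1 14 6 11 10 7 2)(3 9)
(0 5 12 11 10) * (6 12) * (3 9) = (0 5 6 12 11 10)(3 9) = [5, 1, 2, 9, 4, 6, 12, 7, 8, 3, 0, 10, 11]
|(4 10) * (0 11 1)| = 6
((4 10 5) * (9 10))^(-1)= (4 5 10 9)= [0, 1, 2, 3, 5, 10, 6, 7, 8, 4, 9]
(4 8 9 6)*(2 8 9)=(2 8)(4 9 6)=[0, 1, 8, 3, 9, 5, 4, 7, 2, 6]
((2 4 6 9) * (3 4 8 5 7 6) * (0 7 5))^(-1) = (0 8 2 9 6 7)(3 4) = [8, 1, 9, 4, 3, 5, 7, 0, 2, 6]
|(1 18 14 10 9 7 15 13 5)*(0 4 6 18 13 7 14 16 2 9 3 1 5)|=12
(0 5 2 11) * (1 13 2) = (0 5 1 13 2 11) = [5, 13, 11, 3, 4, 1, 6, 7, 8, 9, 10, 0, 12, 2]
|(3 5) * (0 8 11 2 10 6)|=6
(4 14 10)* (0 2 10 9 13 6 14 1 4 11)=(0 2 10 11)(1 4)(6 14 9 13)=[2, 4, 10, 3, 1, 5, 14, 7, 8, 13, 11, 0, 12, 6, 9]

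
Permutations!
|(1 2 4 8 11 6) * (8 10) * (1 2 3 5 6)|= |(1 3 5 6 2 4 10 8 11)|= 9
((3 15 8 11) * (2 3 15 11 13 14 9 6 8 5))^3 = (2 15 3 5 11)(6 14 8 9 13) = [0, 1, 15, 5, 4, 11, 14, 7, 9, 13, 10, 2, 12, 6, 8, 3]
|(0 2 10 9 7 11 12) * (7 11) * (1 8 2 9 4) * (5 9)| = |(0 5 9 11 12)(1 8 2 10 4)| = 5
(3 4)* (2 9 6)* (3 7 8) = (2 9 6)(3 4 7 8) = [0, 1, 9, 4, 7, 5, 2, 8, 3, 6]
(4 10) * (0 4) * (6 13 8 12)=(0 4 10)(6 13 8 12)=[4, 1, 2, 3, 10, 5, 13, 7, 12, 9, 0, 11, 6, 8]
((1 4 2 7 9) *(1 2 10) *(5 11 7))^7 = (1 4 10)(2 11 9 5 7) = [0, 4, 11, 3, 10, 7, 6, 2, 8, 5, 1, 9]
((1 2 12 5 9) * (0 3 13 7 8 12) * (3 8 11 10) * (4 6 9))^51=(0 9 5)(1 4 8)(2 6 12)(3 13 7 11 10)=[9, 4, 6, 13, 8, 0, 12, 11, 1, 5, 3, 10, 2, 7]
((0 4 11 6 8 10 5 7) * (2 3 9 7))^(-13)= (0 9 2 10 6 4 7 3 5 8 11)= [9, 1, 10, 5, 7, 8, 4, 3, 11, 2, 6, 0]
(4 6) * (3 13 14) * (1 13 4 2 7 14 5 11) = [0, 13, 7, 4, 6, 11, 2, 14, 8, 9, 10, 1, 12, 5, 3] = (1 13 5 11)(2 7 14 3 4 6)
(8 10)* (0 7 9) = (0 7 9)(8 10) = [7, 1, 2, 3, 4, 5, 6, 9, 10, 0, 8]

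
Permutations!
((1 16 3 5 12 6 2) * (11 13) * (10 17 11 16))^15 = (1 13 12 10 16 6 17 3 2 11 5) = [0, 13, 11, 2, 4, 1, 17, 7, 8, 9, 16, 5, 10, 12, 14, 15, 6, 3]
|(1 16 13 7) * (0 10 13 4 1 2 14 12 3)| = 24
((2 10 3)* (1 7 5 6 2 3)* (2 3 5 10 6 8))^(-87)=(10)(2 5 6 8 3)=[0, 1, 5, 2, 4, 6, 8, 7, 3, 9, 10]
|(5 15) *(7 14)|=|(5 15)(7 14)|=2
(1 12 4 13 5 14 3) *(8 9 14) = (1 12 4 13 5 8 9 14 3) = [0, 12, 2, 1, 13, 8, 6, 7, 9, 14, 10, 11, 4, 5, 3]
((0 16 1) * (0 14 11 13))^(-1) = (0 13 11 14 1 16) = [13, 16, 2, 3, 4, 5, 6, 7, 8, 9, 10, 14, 12, 11, 1, 15, 0]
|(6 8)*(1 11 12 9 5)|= 10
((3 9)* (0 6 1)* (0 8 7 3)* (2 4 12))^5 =(0 3 8 6 9 7 1)(2 12 4) =[3, 0, 12, 8, 2, 5, 9, 1, 6, 7, 10, 11, 4]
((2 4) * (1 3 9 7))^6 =(1 9)(3 7) =[0, 9, 2, 7, 4, 5, 6, 3, 8, 1]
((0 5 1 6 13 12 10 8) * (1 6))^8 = (0 5 6 13 12 10 8) = [5, 1, 2, 3, 4, 6, 13, 7, 0, 9, 8, 11, 10, 12]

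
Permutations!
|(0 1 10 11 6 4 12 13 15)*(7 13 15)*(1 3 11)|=14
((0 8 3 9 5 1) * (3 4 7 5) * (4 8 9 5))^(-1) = (0 1 5 3 9)(4 7) = [1, 5, 2, 9, 7, 3, 6, 4, 8, 0]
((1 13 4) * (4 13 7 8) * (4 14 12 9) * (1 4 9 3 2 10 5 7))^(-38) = (2 5 8 12)(3 10 7 14) = [0, 1, 5, 10, 4, 8, 6, 14, 12, 9, 7, 11, 2, 13, 3]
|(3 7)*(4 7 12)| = 4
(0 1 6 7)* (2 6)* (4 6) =(0 1 2 4 6 7) =[1, 2, 4, 3, 6, 5, 7, 0]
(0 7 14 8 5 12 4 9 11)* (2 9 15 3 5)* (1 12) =[7, 12, 9, 5, 15, 1, 6, 14, 2, 11, 10, 0, 4, 13, 8, 3] =(0 7 14 8 2 9 11)(1 12 4 15 3 5)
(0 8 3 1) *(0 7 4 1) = [8, 7, 2, 0, 1, 5, 6, 4, 3] = (0 8 3)(1 7 4)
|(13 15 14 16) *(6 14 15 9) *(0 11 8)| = 15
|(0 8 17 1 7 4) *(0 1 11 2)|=15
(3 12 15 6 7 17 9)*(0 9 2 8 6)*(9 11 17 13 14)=[11, 1, 8, 12, 4, 5, 7, 13, 6, 3, 10, 17, 15, 14, 9, 0, 16, 2]=(0 11 17 2 8 6 7 13 14 9 3 12 15)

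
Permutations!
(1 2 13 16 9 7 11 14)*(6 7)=(1 2 13 16 9 6 7 11 14)=[0, 2, 13, 3, 4, 5, 7, 11, 8, 6, 10, 14, 12, 16, 1, 15, 9]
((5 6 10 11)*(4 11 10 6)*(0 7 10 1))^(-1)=(0 1 10 7)(4 5 11)=[1, 10, 2, 3, 5, 11, 6, 0, 8, 9, 7, 4]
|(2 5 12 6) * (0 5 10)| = |(0 5 12 6 2 10)| = 6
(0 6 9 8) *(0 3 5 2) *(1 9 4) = (0 6 4 1 9 8 3 5 2) = [6, 9, 0, 5, 1, 2, 4, 7, 3, 8]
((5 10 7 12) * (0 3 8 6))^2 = (0 8)(3 6)(5 7)(10 12) = [8, 1, 2, 6, 4, 7, 3, 5, 0, 9, 12, 11, 10]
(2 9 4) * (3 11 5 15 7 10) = (2 9 4)(3 11 5 15 7 10) = [0, 1, 9, 11, 2, 15, 6, 10, 8, 4, 3, 5, 12, 13, 14, 7]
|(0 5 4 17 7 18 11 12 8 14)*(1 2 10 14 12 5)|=30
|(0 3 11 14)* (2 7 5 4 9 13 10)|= 28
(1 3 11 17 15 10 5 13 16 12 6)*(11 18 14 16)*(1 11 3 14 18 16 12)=(18)(1 14 12 6 11 17 15 10 5 13 3 16)=[0, 14, 2, 16, 4, 13, 11, 7, 8, 9, 5, 17, 6, 3, 12, 10, 1, 15, 18]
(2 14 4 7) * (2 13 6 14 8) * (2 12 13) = [0, 1, 8, 3, 7, 5, 14, 2, 12, 9, 10, 11, 13, 6, 4] = (2 8 12 13 6 14 4 7)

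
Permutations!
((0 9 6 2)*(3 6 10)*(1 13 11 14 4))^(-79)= (0 2 6 3 10 9)(1 13 11 14 4)= [2, 13, 6, 10, 1, 5, 3, 7, 8, 0, 9, 14, 12, 11, 4]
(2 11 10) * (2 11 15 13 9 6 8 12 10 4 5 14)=(2 15 13 9 6 8 12 10 11 4 5 14)=[0, 1, 15, 3, 5, 14, 8, 7, 12, 6, 11, 4, 10, 9, 2, 13]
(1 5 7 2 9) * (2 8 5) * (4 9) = (1 2 4 9)(5 7 8) = [0, 2, 4, 3, 9, 7, 6, 8, 5, 1]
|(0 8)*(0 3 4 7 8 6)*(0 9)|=|(0 6 9)(3 4 7 8)|=12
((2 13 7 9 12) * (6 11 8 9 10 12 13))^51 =(2 7 8)(6 10 9)(11 12 13) =[0, 1, 7, 3, 4, 5, 10, 8, 2, 6, 9, 12, 13, 11]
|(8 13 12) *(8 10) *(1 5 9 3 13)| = 8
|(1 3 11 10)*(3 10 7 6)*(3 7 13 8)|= 4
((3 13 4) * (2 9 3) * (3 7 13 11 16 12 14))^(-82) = [0, 1, 13, 12, 7, 5, 6, 2, 8, 4, 10, 14, 11, 9, 16, 15, 3] = (2 13 9 4 7)(3 12 11 14 16)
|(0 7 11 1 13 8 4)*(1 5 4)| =15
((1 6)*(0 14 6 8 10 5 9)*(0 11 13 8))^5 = (0 14 6 1)(5 10 8 13 11 9) = [14, 0, 2, 3, 4, 10, 1, 7, 13, 5, 8, 9, 12, 11, 6]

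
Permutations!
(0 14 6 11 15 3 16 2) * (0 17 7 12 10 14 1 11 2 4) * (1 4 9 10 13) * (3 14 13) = (0 4)(1 11 15 14 6 2 17 7 12 3 16 9 10 13) = [4, 11, 17, 16, 0, 5, 2, 12, 8, 10, 13, 15, 3, 1, 6, 14, 9, 7]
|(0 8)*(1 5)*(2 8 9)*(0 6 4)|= |(0 9 2 8 6 4)(1 5)|= 6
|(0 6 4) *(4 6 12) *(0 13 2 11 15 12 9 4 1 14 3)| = |(0 9 4 13 2 11 15 12 1 14 3)| = 11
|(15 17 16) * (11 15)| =|(11 15 17 16)| =4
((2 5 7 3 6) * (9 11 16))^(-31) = (2 6 3 7 5)(9 16 11) = [0, 1, 6, 7, 4, 2, 3, 5, 8, 16, 10, 9, 12, 13, 14, 15, 11]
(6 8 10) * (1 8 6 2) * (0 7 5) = (0 7 5)(1 8 10 2) = [7, 8, 1, 3, 4, 0, 6, 5, 10, 9, 2]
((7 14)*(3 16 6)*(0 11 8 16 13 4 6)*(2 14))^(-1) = (0 16 8 11)(2 7 14)(3 6 4 13) = [16, 1, 7, 6, 13, 5, 4, 14, 11, 9, 10, 0, 12, 3, 2, 15, 8]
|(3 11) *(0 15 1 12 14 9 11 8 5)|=10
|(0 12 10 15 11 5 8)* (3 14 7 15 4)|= |(0 12 10 4 3 14 7 15 11 5 8)|= 11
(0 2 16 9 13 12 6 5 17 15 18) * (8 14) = (0 2 16 9 13 12 6 5 17 15 18)(8 14) = [2, 1, 16, 3, 4, 17, 5, 7, 14, 13, 10, 11, 6, 12, 8, 18, 9, 15, 0]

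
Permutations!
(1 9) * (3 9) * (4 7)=(1 3 9)(4 7)=[0, 3, 2, 9, 7, 5, 6, 4, 8, 1]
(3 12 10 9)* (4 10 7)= (3 12 7 4 10 9)= [0, 1, 2, 12, 10, 5, 6, 4, 8, 3, 9, 11, 7]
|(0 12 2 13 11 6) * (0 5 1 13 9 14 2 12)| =|(1 13 11 6 5)(2 9 14)| =15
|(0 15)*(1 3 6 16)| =|(0 15)(1 3 6 16)| =4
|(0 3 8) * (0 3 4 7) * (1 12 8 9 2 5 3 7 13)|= 28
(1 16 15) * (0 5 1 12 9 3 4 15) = (0 5 1 16)(3 4 15 12 9) = [5, 16, 2, 4, 15, 1, 6, 7, 8, 3, 10, 11, 9, 13, 14, 12, 0]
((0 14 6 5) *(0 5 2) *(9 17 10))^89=(0 14 6 2)(9 10 17)=[14, 1, 0, 3, 4, 5, 2, 7, 8, 10, 17, 11, 12, 13, 6, 15, 16, 9]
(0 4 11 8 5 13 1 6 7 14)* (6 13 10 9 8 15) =(0 4 11 15 6 7 14)(1 13)(5 10 9 8) =[4, 13, 2, 3, 11, 10, 7, 14, 5, 8, 9, 15, 12, 1, 0, 6]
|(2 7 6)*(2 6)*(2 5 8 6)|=5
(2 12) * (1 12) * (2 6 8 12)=[0, 2, 1, 3, 4, 5, 8, 7, 12, 9, 10, 11, 6]=(1 2)(6 8 12)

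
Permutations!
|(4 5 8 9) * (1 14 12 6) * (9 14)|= 8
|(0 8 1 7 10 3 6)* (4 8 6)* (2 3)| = |(0 6)(1 7 10 2 3 4 8)| = 14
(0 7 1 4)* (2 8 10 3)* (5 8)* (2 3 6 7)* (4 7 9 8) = [2, 7, 5, 3, 0, 4, 9, 1, 10, 8, 6] = (0 2 5 4)(1 7)(6 9 8 10)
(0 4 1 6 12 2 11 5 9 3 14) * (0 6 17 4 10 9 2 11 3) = [10, 17, 3, 14, 1, 2, 12, 7, 8, 0, 9, 5, 11, 13, 6, 15, 16, 4] = (0 10 9)(1 17 4)(2 3 14 6 12 11 5)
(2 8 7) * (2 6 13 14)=(2 8 7 6 13 14)=[0, 1, 8, 3, 4, 5, 13, 6, 7, 9, 10, 11, 12, 14, 2]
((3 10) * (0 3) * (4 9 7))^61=[3, 1, 2, 10, 9, 5, 6, 4, 8, 7, 0]=(0 3 10)(4 9 7)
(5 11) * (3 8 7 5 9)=(3 8 7 5 11 9)=[0, 1, 2, 8, 4, 11, 6, 5, 7, 3, 10, 9]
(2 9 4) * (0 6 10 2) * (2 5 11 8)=(0 6 10 5 11 8 2 9 4)=[6, 1, 9, 3, 0, 11, 10, 7, 2, 4, 5, 8]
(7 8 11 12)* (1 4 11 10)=[0, 4, 2, 3, 11, 5, 6, 8, 10, 9, 1, 12, 7]=(1 4 11 12 7 8 10)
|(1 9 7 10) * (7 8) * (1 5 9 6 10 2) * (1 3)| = 9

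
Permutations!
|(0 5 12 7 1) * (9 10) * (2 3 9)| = |(0 5 12 7 1)(2 3 9 10)| = 20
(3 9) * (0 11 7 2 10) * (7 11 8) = (11)(0 8 7 2 10)(3 9) = [8, 1, 10, 9, 4, 5, 6, 2, 7, 3, 0, 11]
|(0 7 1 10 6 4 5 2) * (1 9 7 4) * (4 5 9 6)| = |(0 5 2)(1 10 4 9 7 6)| = 6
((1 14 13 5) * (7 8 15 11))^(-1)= [0, 5, 2, 3, 4, 13, 6, 11, 7, 9, 10, 15, 12, 14, 1, 8]= (1 5 13 14)(7 11 15 8)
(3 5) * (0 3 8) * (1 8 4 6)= (0 3 5 4 6 1 8)= [3, 8, 2, 5, 6, 4, 1, 7, 0]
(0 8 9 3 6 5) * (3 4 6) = (0 8 9 4 6 5) = [8, 1, 2, 3, 6, 0, 5, 7, 9, 4]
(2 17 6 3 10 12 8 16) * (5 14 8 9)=[0, 1, 17, 10, 4, 14, 3, 7, 16, 5, 12, 11, 9, 13, 8, 15, 2, 6]=(2 17 6 3 10 12 9 5 14 8 16)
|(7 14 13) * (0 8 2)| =|(0 8 2)(7 14 13)| =3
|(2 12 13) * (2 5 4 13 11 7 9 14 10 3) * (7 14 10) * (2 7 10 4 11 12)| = 9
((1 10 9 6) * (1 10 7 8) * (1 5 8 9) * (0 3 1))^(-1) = [10, 3, 2, 0, 4, 8, 9, 1, 5, 7, 6] = (0 10 6 9 7 1 3)(5 8)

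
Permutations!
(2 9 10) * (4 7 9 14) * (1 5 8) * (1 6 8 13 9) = (1 5 13 9 10 2 14 4 7)(6 8) = [0, 5, 14, 3, 7, 13, 8, 1, 6, 10, 2, 11, 12, 9, 4]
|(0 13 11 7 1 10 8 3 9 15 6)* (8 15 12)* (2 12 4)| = 24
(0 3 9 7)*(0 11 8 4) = (0 3 9 7 11 8 4) = [3, 1, 2, 9, 0, 5, 6, 11, 4, 7, 10, 8]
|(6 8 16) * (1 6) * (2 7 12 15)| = 4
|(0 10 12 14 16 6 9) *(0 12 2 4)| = |(0 10 2 4)(6 9 12 14 16)| = 20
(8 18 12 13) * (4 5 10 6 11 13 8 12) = [0, 1, 2, 3, 5, 10, 11, 7, 18, 9, 6, 13, 8, 12, 14, 15, 16, 17, 4] = (4 5 10 6 11 13 12 8 18)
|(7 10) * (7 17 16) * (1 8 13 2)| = |(1 8 13 2)(7 10 17 16)| = 4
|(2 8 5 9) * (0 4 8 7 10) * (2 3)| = 9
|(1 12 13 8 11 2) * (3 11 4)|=8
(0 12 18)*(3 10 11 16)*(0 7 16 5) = (0 12 18 7 16 3 10 11 5) = [12, 1, 2, 10, 4, 0, 6, 16, 8, 9, 11, 5, 18, 13, 14, 15, 3, 17, 7]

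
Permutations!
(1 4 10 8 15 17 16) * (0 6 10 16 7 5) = (0 6 10 8 15 17 7 5)(1 4 16) = [6, 4, 2, 3, 16, 0, 10, 5, 15, 9, 8, 11, 12, 13, 14, 17, 1, 7]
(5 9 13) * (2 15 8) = (2 15 8)(5 9 13) = [0, 1, 15, 3, 4, 9, 6, 7, 2, 13, 10, 11, 12, 5, 14, 8]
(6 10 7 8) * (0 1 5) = [1, 5, 2, 3, 4, 0, 10, 8, 6, 9, 7] = (0 1 5)(6 10 7 8)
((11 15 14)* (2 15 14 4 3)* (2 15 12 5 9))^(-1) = (2 9 5 12)(3 4 15)(11 14) = [0, 1, 9, 4, 15, 12, 6, 7, 8, 5, 10, 14, 2, 13, 11, 3]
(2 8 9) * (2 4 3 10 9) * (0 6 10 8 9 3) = (0 6 10 3 8 2 9 4) = [6, 1, 9, 8, 0, 5, 10, 7, 2, 4, 3]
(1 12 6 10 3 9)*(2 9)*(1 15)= (1 12 6 10 3 2 9 15)= [0, 12, 9, 2, 4, 5, 10, 7, 8, 15, 3, 11, 6, 13, 14, 1]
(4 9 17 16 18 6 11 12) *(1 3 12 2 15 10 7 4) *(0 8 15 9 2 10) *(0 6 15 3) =(0 8 3 12 1)(2 9 17 16 18 15 6 11 10 7 4) =[8, 0, 9, 12, 2, 5, 11, 4, 3, 17, 7, 10, 1, 13, 14, 6, 18, 16, 15]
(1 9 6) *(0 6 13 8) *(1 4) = [6, 9, 2, 3, 1, 5, 4, 7, 0, 13, 10, 11, 12, 8] = (0 6 4 1 9 13 8)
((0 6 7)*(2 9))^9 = (2 9) = [0, 1, 9, 3, 4, 5, 6, 7, 8, 2]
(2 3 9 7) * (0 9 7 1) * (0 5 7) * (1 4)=(0 9 4 1 5 7 2 3)=[9, 5, 3, 0, 1, 7, 6, 2, 8, 4]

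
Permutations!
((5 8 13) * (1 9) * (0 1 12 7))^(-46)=(0 7 12 9 1)(5 13 8)=[7, 0, 2, 3, 4, 13, 6, 12, 5, 1, 10, 11, 9, 8]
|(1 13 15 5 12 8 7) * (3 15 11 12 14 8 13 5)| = |(1 5 14 8 7)(3 15)(11 12 13)| = 30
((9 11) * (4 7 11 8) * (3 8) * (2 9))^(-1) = (2 11 7 4 8 3 9) = [0, 1, 11, 9, 8, 5, 6, 4, 3, 2, 10, 7]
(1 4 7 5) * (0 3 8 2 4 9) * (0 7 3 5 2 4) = [5, 9, 0, 8, 3, 1, 6, 2, 4, 7] = (0 5 1 9 7 2)(3 8 4)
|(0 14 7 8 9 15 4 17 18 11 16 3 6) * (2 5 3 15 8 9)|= |(0 14 7 9 8 2 5 3 6)(4 17 18 11 16 15)|= 18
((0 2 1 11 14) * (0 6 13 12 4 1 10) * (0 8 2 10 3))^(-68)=(0 8 3 10 2)(1 14 13 4 11 6 12)=[8, 14, 0, 10, 11, 5, 12, 7, 3, 9, 2, 6, 1, 4, 13]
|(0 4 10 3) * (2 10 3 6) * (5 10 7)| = |(0 4 3)(2 7 5 10 6)| = 15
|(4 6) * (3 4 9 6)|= |(3 4)(6 9)|= 2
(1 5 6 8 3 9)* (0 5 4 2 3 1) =(0 5 6 8 1 4 2 3 9) =[5, 4, 3, 9, 2, 6, 8, 7, 1, 0]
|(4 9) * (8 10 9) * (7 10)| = |(4 8 7 10 9)| = 5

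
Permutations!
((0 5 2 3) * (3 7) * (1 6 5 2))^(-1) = [3, 5, 0, 7, 4, 6, 1, 2] = (0 3 7 2)(1 5 6)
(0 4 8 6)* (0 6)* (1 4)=(0 1 4 8)=[1, 4, 2, 3, 8, 5, 6, 7, 0]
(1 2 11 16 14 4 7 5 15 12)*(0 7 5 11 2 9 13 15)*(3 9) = (0 7 11 16 14 4 5)(1 3 9 13 15 12) = [7, 3, 2, 9, 5, 0, 6, 11, 8, 13, 10, 16, 1, 15, 4, 12, 14]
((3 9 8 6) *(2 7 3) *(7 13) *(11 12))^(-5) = (2 7 9 6 13 3 8)(11 12) = [0, 1, 7, 8, 4, 5, 13, 9, 2, 6, 10, 12, 11, 3]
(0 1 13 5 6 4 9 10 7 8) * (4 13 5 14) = (0 1 5 6 13 14 4 9 10 7 8) = [1, 5, 2, 3, 9, 6, 13, 8, 0, 10, 7, 11, 12, 14, 4]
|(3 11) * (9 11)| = |(3 9 11)| = 3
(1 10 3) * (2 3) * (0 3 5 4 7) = [3, 10, 5, 1, 7, 4, 6, 0, 8, 9, 2] = (0 3 1 10 2 5 4 7)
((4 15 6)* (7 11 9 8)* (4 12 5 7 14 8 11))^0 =(15) =[0, 1, 2, 3, 4, 5, 6, 7, 8, 9, 10, 11, 12, 13, 14, 15]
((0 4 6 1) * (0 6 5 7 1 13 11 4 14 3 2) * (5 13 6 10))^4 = (14)(4 13 11) = [0, 1, 2, 3, 13, 5, 6, 7, 8, 9, 10, 4, 12, 11, 14]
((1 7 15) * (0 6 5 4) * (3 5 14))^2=(0 14 5)(1 15 7)(3 4 6)=[14, 15, 2, 4, 6, 0, 3, 1, 8, 9, 10, 11, 12, 13, 5, 7]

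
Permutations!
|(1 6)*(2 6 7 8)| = |(1 7 8 2 6)| = 5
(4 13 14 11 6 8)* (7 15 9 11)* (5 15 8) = [0, 1, 2, 3, 13, 15, 5, 8, 4, 11, 10, 6, 12, 14, 7, 9] = (4 13 14 7 8)(5 15 9 11 6)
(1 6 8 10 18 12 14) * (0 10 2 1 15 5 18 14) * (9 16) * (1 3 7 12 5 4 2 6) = [10, 1, 3, 7, 2, 18, 8, 12, 6, 16, 14, 11, 0, 13, 15, 4, 9, 17, 5] = (0 10 14 15 4 2 3 7 12)(5 18)(6 8)(9 16)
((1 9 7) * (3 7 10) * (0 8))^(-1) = (0 8)(1 7 3 10 9) = [8, 7, 2, 10, 4, 5, 6, 3, 0, 1, 9]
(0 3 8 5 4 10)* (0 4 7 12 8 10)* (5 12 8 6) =[3, 1, 2, 10, 0, 7, 5, 8, 12, 9, 4, 11, 6] =(0 3 10 4)(5 7 8 12 6)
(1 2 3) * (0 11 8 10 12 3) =(0 11 8 10 12 3 1 2) =[11, 2, 0, 1, 4, 5, 6, 7, 10, 9, 12, 8, 3]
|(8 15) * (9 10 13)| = 6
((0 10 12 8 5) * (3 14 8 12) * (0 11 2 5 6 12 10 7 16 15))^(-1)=(0 15 16 7)(2 11 5)(3 10 12 6 8 14)=[15, 1, 11, 10, 4, 2, 8, 0, 14, 9, 12, 5, 6, 13, 3, 16, 7]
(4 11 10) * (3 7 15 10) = (3 7 15 10 4 11) = [0, 1, 2, 7, 11, 5, 6, 15, 8, 9, 4, 3, 12, 13, 14, 10]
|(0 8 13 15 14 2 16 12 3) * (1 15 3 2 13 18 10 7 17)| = 33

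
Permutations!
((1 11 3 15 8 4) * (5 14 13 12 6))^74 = [0, 3, 2, 8, 11, 6, 12, 7, 1, 9, 10, 15, 13, 14, 5, 4] = (1 3 8)(4 11 15)(5 6 12 13 14)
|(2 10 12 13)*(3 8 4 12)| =7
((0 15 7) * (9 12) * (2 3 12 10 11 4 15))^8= (0 15 11 9 3)(2 7 4 10 12)= [15, 1, 7, 0, 10, 5, 6, 4, 8, 3, 12, 9, 2, 13, 14, 11]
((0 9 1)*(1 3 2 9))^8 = [0, 1, 3, 9, 4, 5, 6, 7, 8, 2] = (2 3 9)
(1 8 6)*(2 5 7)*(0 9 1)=(0 9 1 8 6)(2 5 7)=[9, 8, 5, 3, 4, 7, 0, 2, 6, 1]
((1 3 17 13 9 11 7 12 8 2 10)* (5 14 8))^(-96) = [0, 5, 7, 14, 4, 13, 6, 3, 11, 10, 12, 1, 17, 2, 9, 15, 16, 8] = (1 5 13 2 7 3 14 9 10 12 17 8 11)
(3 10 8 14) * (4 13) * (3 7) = (3 10 8 14 7)(4 13) = [0, 1, 2, 10, 13, 5, 6, 3, 14, 9, 8, 11, 12, 4, 7]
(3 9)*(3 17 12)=(3 9 17 12)=[0, 1, 2, 9, 4, 5, 6, 7, 8, 17, 10, 11, 3, 13, 14, 15, 16, 12]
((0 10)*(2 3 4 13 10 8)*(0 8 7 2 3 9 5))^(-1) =(0 5 9 2 7)(3 8 10 13 4) =[5, 1, 7, 8, 3, 9, 6, 0, 10, 2, 13, 11, 12, 4]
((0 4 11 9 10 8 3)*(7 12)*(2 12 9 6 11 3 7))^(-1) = (0 3 4)(2 12)(6 11)(7 8 10 9) = [3, 1, 12, 4, 0, 5, 11, 8, 10, 7, 9, 6, 2]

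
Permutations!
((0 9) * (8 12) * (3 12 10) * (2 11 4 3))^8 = (2 11 4 3 12 8 10) = [0, 1, 11, 12, 3, 5, 6, 7, 10, 9, 2, 4, 8]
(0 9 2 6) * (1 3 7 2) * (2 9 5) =(0 5 2 6)(1 3 7 9) =[5, 3, 6, 7, 4, 2, 0, 9, 8, 1]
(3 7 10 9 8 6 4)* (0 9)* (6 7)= (0 9 8 7 10)(3 6 4)= [9, 1, 2, 6, 3, 5, 4, 10, 7, 8, 0]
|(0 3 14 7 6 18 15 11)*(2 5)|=8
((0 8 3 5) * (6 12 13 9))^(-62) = (0 3)(5 8)(6 13)(9 12) = [3, 1, 2, 0, 4, 8, 13, 7, 5, 12, 10, 11, 9, 6]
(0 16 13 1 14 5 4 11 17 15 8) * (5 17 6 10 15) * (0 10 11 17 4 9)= (0 16 13 1 14 4 17 5 9)(6 11)(8 10 15)= [16, 14, 2, 3, 17, 9, 11, 7, 10, 0, 15, 6, 12, 1, 4, 8, 13, 5]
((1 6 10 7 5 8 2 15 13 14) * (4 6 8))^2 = (1 2 13)(4 10 5 6 7)(8 15 14) = [0, 2, 13, 3, 10, 6, 7, 4, 15, 9, 5, 11, 12, 1, 8, 14]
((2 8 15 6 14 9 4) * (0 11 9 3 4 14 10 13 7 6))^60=[2, 1, 14, 11, 9, 5, 6, 7, 3, 15, 10, 8, 12, 13, 0, 4]=(0 2 14)(3 11 8)(4 9 15)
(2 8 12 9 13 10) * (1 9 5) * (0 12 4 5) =[12, 9, 8, 3, 5, 1, 6, 7, 4, 13, 2, 11, 0, 10] =(0 12)(1 9 13 10 2 8 4 5)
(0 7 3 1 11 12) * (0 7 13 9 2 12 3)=(0 13 9 2 12 7)(1 11 3)=[13, 11, 12, 1, 4, 5, 6, 0, 8, 2, 10, 3, 7, 9]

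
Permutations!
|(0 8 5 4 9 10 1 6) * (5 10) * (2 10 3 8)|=30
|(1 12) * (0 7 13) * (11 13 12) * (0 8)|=7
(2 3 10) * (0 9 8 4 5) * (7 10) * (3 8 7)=[9, 1, 8, 3, 5, 0, 6, 10, 4, 7, 2]=(0 9 7 10 2 8 4 5)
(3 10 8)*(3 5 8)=(3 10)(5 8)=[0, 1, 2, 10, 4, 8, 6, 7, 5, 9, 3]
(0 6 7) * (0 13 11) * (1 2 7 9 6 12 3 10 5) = [12, 2, 7, 10, 4, 1, 9, 13, 8, 6, 5, 0, 3, 11] = (0 12 3 10 5 1 2 7 13 11)(6 9)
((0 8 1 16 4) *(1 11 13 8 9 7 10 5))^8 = (16)(8 13 11) = [0, 1, 2, 3, 4, 5, 6, 7, 13, 9, 10, 8, 12, 11, 14, 15, 16]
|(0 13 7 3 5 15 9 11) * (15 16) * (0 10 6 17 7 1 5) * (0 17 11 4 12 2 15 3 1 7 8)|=|(0 13 7 1 5 16 3 17 8)(2 15 9 4 12)(6 11 10)|=45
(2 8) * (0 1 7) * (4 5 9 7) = (0 1 4 5 9 7)(2 8) = [1, 4, 8, 3, 5, 9, 6, 0, 2, 7]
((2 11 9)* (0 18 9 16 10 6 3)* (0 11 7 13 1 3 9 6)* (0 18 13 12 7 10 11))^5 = (18)(0 13 1 3)(7 12)(11 16) = [13, 3, 2, 0, 4, 5, 6, 12, 8, 9, 10, 16, 7, 1, 14, 15, 11, 17, 18]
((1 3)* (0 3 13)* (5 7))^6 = (0 1)(3 13) = [1, 0, 2, 13, 4, 5, 6, 7, 8, 9, 10, 11, 12, 3]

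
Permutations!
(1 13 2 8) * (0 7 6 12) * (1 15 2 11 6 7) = (0 1 13 11 6 12)(2 8 15) = [1, 13, 8, 3, 4, 5, 12, 7, 15, 9, 10, 6, 0, 11, 14, 2]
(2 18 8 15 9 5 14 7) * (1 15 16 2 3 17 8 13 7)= (1 15 9 5 14)(2 18 13 7 3 17 8 16)= [0, 15, 18, 17, 4, 14, 6, 3, 16, 5, 10, 11, 12, 7, 1, 9, 2, 8, 13]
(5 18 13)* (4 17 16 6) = (4 17 16 6)(5 18 13) = [0, 1, 2, 3, 17, 18, 4, 7, 8, 9, 10, 11, 12, 5, 14, 15, 6, 16, 13]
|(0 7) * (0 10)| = |(0 7 10)| = 3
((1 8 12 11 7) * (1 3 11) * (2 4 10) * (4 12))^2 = (1 4 2)(3 7 11)(8 10 12) = [0, 4, 1, 7, 2, 5, 6, 11, 10, 9, 12, 3, 8]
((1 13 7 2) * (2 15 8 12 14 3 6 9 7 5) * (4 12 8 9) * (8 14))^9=[0, 13, 1, 12, 14, 2, 8, 7, 6, 9, 10, 11, 3, 5, 4, 15]=(15)(1 13 5 2)(3 12)(4 14)(6 8)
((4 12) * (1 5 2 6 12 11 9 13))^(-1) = (1 13 9 11 4 12 6 2 5) = [0, 13, 5, 3, 12, 1, 2, 7, 8, 11, 10, 4, 6, 9]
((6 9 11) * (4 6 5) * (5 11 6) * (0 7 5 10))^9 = (11)(0 10 4 5 7)(6 9) = [10, 1, 2, 3, 5, 7, 9, 0, 8, 6, 4, 11]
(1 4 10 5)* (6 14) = (1 4 10 5)(6 14) = [0, 4, 2, 3, 10, 1, 14, 7, 8, 9, 5, 11, 12, 13, 6]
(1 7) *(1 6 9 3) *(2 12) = (1 7 6 9 3)(2 12) = [0, 7, 12, 1, 4, 5, 9, 6, 8, 3, 10, 11, 2]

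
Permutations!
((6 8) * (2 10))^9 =(2 10)(6 8) =[0, 1, 10, 3, 4, 5, 8, 7, 6, 9, 2]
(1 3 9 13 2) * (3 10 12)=(1 10 12 3 9 13 2)=[0, 10, 1, 9, 4, 5, 6, 7, 8, 13, 12, 11, 3, 2]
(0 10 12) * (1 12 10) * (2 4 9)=[1, 12, 4, 3, 9, 5, 6, 7, 8, 2, 10, 11, 0]=(0 1 12)(2 4 9)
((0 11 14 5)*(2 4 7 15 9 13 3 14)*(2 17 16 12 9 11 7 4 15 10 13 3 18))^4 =(0 18 17 3 7 2 16 14 10 15 12 5 13 11 9) =[18, 1, 16, 7, 4, 13, 6, 2, 8, 0, 15, 9, 5, 11, 10, 12, 14, 3, 17]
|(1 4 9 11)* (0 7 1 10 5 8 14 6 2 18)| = |(0 7 1 4 9 11 10 5 8 14 6 2 18)| = 13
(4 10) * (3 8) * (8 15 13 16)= [0, 1, 2, 15, 10, 5, 6, 7, 3, 9, 4, 11, 12, 16, 14, 13, 8]= (3 15 13 16 8)(4 10)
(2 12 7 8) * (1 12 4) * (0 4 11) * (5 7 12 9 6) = (12)(0 4 1 9 6 5 7 8 2 11) = [4, 9, 11, 3, 1, 7, 5, 8, 2, 6, 10, 0, 12]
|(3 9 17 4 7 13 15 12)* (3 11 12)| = 14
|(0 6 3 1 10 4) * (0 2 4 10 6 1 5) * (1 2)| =|(10)(0 2 4 1 6 3 5)| =7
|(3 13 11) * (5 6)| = 6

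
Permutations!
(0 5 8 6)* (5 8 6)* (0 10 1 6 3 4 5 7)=[8, 6, 2, 4, 5, 3, 10, 0, 7, 9, 1]=(0 8 7)(1 6 10)(3 4 5)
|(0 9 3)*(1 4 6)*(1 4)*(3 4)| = |(0 9 4 6 3)| = 5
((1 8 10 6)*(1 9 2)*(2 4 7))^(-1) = (1 2 7 4 9 6 10 8) = [0, 2, 7, 3, 9, 5, 10, 4, 1, 6, 8]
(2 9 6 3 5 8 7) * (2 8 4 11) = (2 9 6 3 5 4 11)(7 8) = [0, 1, 9, 5, 11, 4, 3, 8, 7, 6, 10, 2]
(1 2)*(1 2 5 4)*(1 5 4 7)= (1 4 5 7)= [0, 4, 2, 3, 5, 7, 6, 1]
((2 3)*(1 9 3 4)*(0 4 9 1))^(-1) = (0 4)(2 3 9) = [4, 1, 3, 9, 0, 5, 6, 7, 8, 2]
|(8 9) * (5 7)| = |(5 7)(8 9)| = 2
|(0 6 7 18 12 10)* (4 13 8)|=|(0 6 7 18 12 10)(4 13 8)|=6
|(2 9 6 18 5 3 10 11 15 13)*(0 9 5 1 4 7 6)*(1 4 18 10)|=|(0 9)(1 18 4 7 6 10 11 15 13 2 5 3)|=12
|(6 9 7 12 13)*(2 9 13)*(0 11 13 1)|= 20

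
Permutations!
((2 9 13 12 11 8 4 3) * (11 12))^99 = (2 9 13 11 8 4 3) = [0, 1, 9, 2, 3, 5, 6, 7, 4, 13, 10, 8, 12, 11]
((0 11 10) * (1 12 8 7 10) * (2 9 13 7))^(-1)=(0 10 7 13 9 2 8 12 1 11)=[10, 11, 8, 3, 4, 5, 6, 13, 12, 2, 7, 0, 1, 9]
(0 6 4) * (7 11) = [6, 1, 2, 3, 0, 5, 4, 11, 8, 9, 10, 7] = (0 6 4)(7 11)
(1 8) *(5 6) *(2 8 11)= [0, 11, 8, 3, 4, 6, 5, 7, 1, 9, 10, 2]= (1 11 2 8)(5 6)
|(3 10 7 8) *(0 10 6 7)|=4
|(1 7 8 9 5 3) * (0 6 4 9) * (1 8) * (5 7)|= |(0 6 4 9 7 1 5 3 8)|= 9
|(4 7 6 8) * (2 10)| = 4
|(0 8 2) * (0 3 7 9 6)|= 7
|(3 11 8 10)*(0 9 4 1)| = 4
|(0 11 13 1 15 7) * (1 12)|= 7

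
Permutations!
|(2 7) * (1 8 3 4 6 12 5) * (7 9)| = 21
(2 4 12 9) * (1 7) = (1 7)(2 4 12 9) = [0, 7, 4, 3, 12, 5, 6, 1, 8, 2, 10, 11, 9]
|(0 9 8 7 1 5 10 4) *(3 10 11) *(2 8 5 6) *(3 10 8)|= 6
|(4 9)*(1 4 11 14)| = |(1 4 9 11 14)| = 5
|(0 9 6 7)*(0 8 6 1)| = 3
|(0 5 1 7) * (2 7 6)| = |(0 5 1 6 2 7)| = 6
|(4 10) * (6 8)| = 2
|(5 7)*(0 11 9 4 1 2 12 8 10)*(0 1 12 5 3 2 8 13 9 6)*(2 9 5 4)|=24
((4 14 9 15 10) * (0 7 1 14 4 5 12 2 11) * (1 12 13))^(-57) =(0 2 7 11 12)(1 13 5 10 15 9 14) =[2, 13, 7, 3, 4, 10, 6, 11, 8, 14, 15, 12, 0, 5, 1, 9]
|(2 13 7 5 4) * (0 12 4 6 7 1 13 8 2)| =6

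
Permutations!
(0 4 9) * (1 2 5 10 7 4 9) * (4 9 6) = [6, 2, 5, 3, 1, 10, 4, 9, 8, 0, 7] = (0 6 4 1 2 5 10 7 9)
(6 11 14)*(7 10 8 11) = (6 7 10 8 11 14) = [0, 1, 2, 3, 4, 5, 7, 10, 11, 9, 8, 14, 12, 13, 6]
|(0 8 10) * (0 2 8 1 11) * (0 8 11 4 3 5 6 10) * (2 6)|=8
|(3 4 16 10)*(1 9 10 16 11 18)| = |(1 9 10 3 4 11 18)| = 7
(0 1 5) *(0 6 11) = (0 1 5 6 11) = [1, 5, 2, 3, 4, 6, 11, 7, 8, 9, 10, 0]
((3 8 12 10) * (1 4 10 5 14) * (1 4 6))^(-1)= (1 6)(3 10 4 14 5 12 8)= [0, 6, 2, 10, 14, 12, 1, 7, 3, 9, 4, 11, 8, 13, 5]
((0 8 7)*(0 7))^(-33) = (0 8) = [8, 1, 2, 3, 4, 5, 6, 7, 0]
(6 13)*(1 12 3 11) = (1 12 3 11)(6 13) = [0, 12, 2, 11, 4, 5, 13, 7, 8, 9, 10, 1, 3, 6]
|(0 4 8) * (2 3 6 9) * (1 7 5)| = |(0 4 8)(1 7 5)(2 3 6 9)| = 12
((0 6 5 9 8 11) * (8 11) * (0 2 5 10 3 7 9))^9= (11)= [0, 1, 2, 3, 4, 5, 6, 7, 8, 9, 10, 11]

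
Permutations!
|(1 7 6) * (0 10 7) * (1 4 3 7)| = |(0 10 1)(3 7 6 4)| = 12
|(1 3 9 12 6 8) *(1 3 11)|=|(1 11)(3 9 12 6 8)|=10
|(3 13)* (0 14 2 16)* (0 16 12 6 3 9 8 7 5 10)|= 12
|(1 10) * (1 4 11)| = 4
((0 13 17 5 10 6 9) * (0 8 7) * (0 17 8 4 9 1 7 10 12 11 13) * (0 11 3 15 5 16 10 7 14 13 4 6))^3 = (0 9 14 7 10 4 1 8 16 11 6 13 17)(3 12 5 15) = [9, 8, 2, 12, 1, 15, 13, 10, 16, 14, 4, 6, 5, 17, 7, 3, 11, 0]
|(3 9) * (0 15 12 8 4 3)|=|(0 15 12 8 4 3 9)|=7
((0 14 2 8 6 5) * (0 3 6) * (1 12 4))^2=(0 2)(1 4 12)(3 5 6)(8 14)=[2, 4, 0, 5, 12, 6, 3, 7, 14, 9, 10, 11, 1, 13, 8]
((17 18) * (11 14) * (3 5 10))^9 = (11 14)(17 18) = [0, 1, 2, 3, 4, 5, 6, 7, 8, 9, 10, 14, 12, 13, 11, 15, 16, 18, 17]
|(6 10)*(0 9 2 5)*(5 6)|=6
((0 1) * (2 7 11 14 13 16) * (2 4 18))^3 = (0 1)(2 14 4 7 13 18 11 16) = [1, 0, 14, 3, 7, 5, 6, 13, 8, 9, 10, 16, 12, 18, 4, 15, 2, 17, 11]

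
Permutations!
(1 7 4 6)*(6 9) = (1 7 4 9 6) = [0, 7, 2, 3, 9, 5, 1, 4, 8, 6]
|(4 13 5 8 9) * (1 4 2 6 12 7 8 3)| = 30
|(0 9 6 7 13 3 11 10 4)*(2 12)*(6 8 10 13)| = 30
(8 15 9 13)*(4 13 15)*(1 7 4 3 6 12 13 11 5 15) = (1 7 4 11 5 15 9)(3 6 12 13 8) = [0, 7, 2, 6, 11, 15, 12, 4, 3, 1, 10, 5, 13, 8, 14, 9]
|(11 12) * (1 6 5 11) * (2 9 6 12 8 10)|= |(1 12)(2 9 6 5 11 8 10)|= 14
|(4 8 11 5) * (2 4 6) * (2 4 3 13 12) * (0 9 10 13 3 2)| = |(0 9 10 13 12)(4 8 11 5 6)| = 5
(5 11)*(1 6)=(1 6)(5 11)=[0, 6, 2, 3, 4, 11, 1, 7, 8, 9, 10, 5]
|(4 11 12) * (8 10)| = |(4 11 12)(8 10)| = 6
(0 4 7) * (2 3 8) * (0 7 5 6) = (0 4 5 6)(2 3 8) = [4, 1, 3, 8, 5, 6, 0, 7, 2]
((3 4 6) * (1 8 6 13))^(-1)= (1 13 4 3 6 8)= [0, 13, 2, 6, 3, 5, 8, 7, 1, 9, 10, 11, 12, 4]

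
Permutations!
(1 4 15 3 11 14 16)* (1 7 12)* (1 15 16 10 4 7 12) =(1 7)(3 11 14 10 4 16 12 15) =[0, 7, 2, 11, 16, 5, 6, 1, 8, 9, 4, 14, 15, 13, 10, 3, 12]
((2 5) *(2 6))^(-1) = (2 6 5) = [0, 1, 6, 3, 4, 2, 5]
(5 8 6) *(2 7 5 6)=(2 7 5 8)=[0, 1, 7, 3, 4, 8, 6, 5, 2]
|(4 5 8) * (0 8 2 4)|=|(0 8)(2 4 5)|=6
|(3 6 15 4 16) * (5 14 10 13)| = |(3 6 15 4 16)(5 14 10 13)| = 20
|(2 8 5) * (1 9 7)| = 3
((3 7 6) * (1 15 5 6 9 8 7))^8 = (1 6 15 3 5)(7 8 9) = [0, 6, 2, 5, 4, 1, 15, 8, 9, 7, 10, 11, 12, 13, 14, 3]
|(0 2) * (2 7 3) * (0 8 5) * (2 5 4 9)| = |(0 7 3 5)(2 8 4 9)| = 4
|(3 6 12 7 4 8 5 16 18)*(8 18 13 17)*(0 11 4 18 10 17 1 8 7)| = |(0 11 4 10 17 7 18 3 6 12)(1 8 5 16 13)| = 10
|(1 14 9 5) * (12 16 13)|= 12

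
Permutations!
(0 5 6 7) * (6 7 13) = [5, 1, 2, 3, 4, 7, 13, 0, 8, 9, 10, 11, 12, 6] = (0 5 7)(6 13)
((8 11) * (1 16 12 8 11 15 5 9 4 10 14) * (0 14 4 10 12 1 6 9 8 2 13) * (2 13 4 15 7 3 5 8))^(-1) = [13, 16, 5, 7, 2, 3, 14, 8, 15, 6, 9, 11, 4, 12, 0, 10, 1] = (0 13 12 4 2 5 3 7 8 15 10 9 6 14)(1 16)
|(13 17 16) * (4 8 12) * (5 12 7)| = |(4 8 7 5 12)(13 17 16)| = 15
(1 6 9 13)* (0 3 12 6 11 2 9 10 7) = [3, 11, 9, 12, 4, 5, 10, 0, 8, 13, 7, 2, 6, 1] = (0 3 12 6 10 7)(1 11 2 9 13)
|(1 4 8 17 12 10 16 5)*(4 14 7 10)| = 12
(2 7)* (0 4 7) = (0 4 7 2) = [4, 1, 0, 3, 7, 5, 6, 2]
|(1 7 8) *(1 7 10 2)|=|(1 10 2)(7 8)|=6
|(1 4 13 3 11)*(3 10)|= |(1 4 13 10 3 11)|= 6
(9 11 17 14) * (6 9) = (6 9 11 17 14) = [0, 1, 2, 3, 4, 5, 9, 7, 8, 11, 10, 17, 12, 13, 6, 15, 16, 14]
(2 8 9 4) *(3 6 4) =(2 8 9 3 6 4) =[0, 1, 8, 6, 2, 5, 4, 7, 9, 3]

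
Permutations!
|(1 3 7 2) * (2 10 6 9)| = 7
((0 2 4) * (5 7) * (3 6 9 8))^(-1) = [4, 1, 0, 8, 2, 7, 3, 5, 9, 6] = (0 4 2)(3 8 9 6)(5 7)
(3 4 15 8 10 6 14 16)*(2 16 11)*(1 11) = (1 11 2 16 3 4 15 8 10 6 14) = [0, 11, 16, 4, 15, 5, 14, 7, 10, 9, 6, 2, 12, 13, 1, 8, 3]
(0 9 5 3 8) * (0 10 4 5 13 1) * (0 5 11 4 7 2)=(0 9 13 1 5 3 8 10 7 2)(4 11)=[9, 5, 0, 8, 11, 3, 6, 2, 10, 13, 7, 4, 12, 1]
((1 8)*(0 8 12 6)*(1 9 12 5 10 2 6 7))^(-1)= (0 6 2 10 5 1 7 12 9 8)= [6, 7, 10, 3, 4, 1, 2, 12, 0, 8, 5, 11, 9]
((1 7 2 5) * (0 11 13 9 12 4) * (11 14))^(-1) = (0 4 12 9 13 11 14)(1 5 2 7) = [4, 5, 7, 3, 12, 2, 6, 1, 8, 13, 10, 14, 9, 11, 0]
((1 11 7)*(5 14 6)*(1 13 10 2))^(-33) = (14)(1 13)(2 7)(10 11) = [0, 13, 7, 3, 4, 5, 6, 2, 8, 9, 11, 10, 12, 1, 14]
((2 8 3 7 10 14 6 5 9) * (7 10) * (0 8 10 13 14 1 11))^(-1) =(0 11 1 10 2 9 5 6 14 13 3 8) =[11, 10, 9, 8, 4, 6, 14, 7, 0, 5, 2, 1, 12, 3, 13]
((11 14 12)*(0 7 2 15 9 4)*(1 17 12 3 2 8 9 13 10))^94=(0 4 9 8 7)(1 14 13 12 2)(3 10 11 15 17)=[4, 14, 1, 10, 9, 5, 6, 0, 7, 8, 11, 15, 2, 12, 13, 17, 16, 3]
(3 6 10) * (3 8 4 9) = [0, 1, 2, 6, 9, 5, 10, 7, 4, 3, 8] = (3 6 10 8 4 9)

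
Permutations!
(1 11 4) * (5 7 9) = (1 11 4)(5 7 9) = [0, 11, 2, 3, 1, 7, 6, 9, 8, 5, 10, 4]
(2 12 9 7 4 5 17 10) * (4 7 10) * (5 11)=(2 12 9 10)(4 11 5 17)=[0, 1, 12, 3, 11, 17, 6, 7, 8, 10, 2, 5, 9, 13, 14, 15, 16, 4]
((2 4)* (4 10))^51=(10)=[0, 1, 2, 3, 4, 5, 6, 7, 8, 9, 10]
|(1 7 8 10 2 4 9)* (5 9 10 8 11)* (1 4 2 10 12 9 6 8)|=|(1 7 11 5 6 8)(4 12 9)|=6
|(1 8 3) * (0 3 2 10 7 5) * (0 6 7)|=6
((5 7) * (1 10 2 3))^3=(1 3 2 10)(5 7)=[0, 3, 10, 2, 4, 7, 6, 5, 8, 9, 1]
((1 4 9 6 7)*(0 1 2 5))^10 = (0 4 6 2)(1 9 7 5) = [4, 9, 0, 3, 6, 1, 2, 5, 8, 7]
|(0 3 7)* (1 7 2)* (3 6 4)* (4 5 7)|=|(0 6 5 7)(1 4 3 2)|=4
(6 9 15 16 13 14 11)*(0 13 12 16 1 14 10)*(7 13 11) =[11, 14, 2, 3, 4, 5, 9, 13, 8, 15, 0, 6, 16, 10, 7, 1, 12] =(0 11 6 9 15 1 14 7 13 10)(12 16)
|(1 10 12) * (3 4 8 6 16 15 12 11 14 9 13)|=|(1 10 11 14 9 13 3 4 8 6 16 15 12)|=13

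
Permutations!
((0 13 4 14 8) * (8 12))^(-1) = (0 8 12 14 4 13) = [8, 1, 2, 3, 13, 5, 6, 7, 12, 9, 10, 11, 14, 0, 4]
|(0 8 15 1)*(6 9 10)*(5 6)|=|(0 8 15 1)(5 6 9 10)|=4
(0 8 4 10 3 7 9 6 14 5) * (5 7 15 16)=[8, 1, 2, 15, 10, 0, 14, 9, 4, 6, 3, 11, 12, 13, 7, 16, 5]=(0 8 4 10 3 15 16 5)(6 14 7 9)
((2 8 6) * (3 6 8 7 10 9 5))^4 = [0, 1, 5, 10, 4, 7, 9, 3, 8, 2, 6] = (2 5 7 3 10 6 9)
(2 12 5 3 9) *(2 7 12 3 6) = (2 3 9 7 12 5 6) = [0, 1, 3, 9, 4, 6, 2, 12, 8, 7, 10, 11, 5]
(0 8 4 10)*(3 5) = (0 8 4 10)(3 5) = [8, 1, 2, 5, 10, 3, 6, 7, 4, 9, 0]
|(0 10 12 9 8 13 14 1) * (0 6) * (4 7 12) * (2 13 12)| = 9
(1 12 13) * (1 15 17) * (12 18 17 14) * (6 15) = (1 18 17)(6 15 14 12 13) = [0, 18, 2, 3, 4, 5, 15, 7, 8, 9, 10, 11, 13, 6, 12, 14, 16, 1, 17]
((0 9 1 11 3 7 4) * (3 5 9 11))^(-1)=(0 4 7 3 1 9 5 11)=[4, 9, 2, 1, 7, 11, 6, 3, 8, 5, 10, 0]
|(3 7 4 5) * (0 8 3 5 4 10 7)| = |(0 8 3)(7 10)| = 6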